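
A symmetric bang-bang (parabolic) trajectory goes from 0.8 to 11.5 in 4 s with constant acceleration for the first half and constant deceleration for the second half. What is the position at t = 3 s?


Symmetric rest-to-rest: each phase covers (pf-p0)/2 in time T/2. 0.5*a*(T/2)^2 = (pf-p0)/2 => a = 4*(pf-p0)/T^2
a = 4*(11.5-0.8)/4^2 = 2.675
t = 3 is in the deceleration phase (t > T/2).
p = pf - 0.5*a*(T-t)^2 = 11.5 - 0.5*2.675*1^2
= 10.1625


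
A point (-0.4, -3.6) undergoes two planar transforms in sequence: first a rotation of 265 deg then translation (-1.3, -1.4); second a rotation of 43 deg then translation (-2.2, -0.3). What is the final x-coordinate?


After transform 1:
x1 = cos(265)*-0.4 - sin(265)*-3.6 + -1.3 = -4.8514
y1 = sin(265)*-0.4 + cos(265)*-3.6 + -1.4 = -0.6878
After transform 2:
x2 = cos(43)*-4.8514 - sin(43)*-0.6878 + -2.2
= -5.2791


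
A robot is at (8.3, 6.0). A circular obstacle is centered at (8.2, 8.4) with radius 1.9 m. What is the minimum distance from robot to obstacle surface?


center_dist = sqrt((8.3-8.2)^2 + (6.0-8.4)^2)
= sqrt(0.01 + 5.76)
= 2.4021
min_dist = center_dist - radius = 2.4021 - 1.9 = 0.5021 m


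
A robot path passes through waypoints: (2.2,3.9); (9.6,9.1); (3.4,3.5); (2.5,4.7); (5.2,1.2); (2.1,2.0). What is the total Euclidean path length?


Segment lengths:
  seg1 = sqrt((7.4)^2 + (5.2)^2) = 9.0443
  seg2 = sqrt((-6.2)^2 + (-5.6)^2) = 8.3546
  seg3 = sqrt((-0.9)^2 + (1.2)^2) = 1.5
  seg4 = sqrt((2.7)^2 + (-3.5)^2) = 4.4204
  seg5 = sqrt((-3.1)^2 + (0.8)^2) = 3.2016
Total = 26.5209


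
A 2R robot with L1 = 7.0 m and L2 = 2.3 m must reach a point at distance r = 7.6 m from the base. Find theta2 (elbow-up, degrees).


cos(theta2) = (r^2 - L1^2 - L2^2) / (2*L1*L2)
cos(theta2) = (57.76 - 49.0 - 5.29) / 32.2
cos(theta2) = 0.107764
theta2 = 83.8136 degrees


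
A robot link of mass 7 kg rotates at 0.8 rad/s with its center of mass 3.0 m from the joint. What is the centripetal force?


F = m * omega^2 * r
= 7 * 0.8^2 * 3.0
= 7 * 0.64 * 3.0
= 13.44 N


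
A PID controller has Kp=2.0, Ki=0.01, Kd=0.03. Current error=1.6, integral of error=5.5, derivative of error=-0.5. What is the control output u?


u = Kp*e + Ki*int(e) + Kd*de/dt
= 2.0*1.6 + 0.01*5.5 + 0.03*(-0.5)
= 3.2 + 0.055 + -0.015
= 3.24


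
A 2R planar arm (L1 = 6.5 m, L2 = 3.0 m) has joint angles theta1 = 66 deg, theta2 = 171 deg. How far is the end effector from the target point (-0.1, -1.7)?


End effector via forward kinematics:
x = L1*cos(t1) + L2*cos(t1+t2) = 1.0099
y = L1*sin(t1) + L2*sin(t1+t2) = 3.422
Distance to target:
d = sqrt((-0.1 - 1.0099)^2 + (-1.7 - 3.422)^2)
= sqrt(1.2318 + 26.2352)
= 5.2409 m


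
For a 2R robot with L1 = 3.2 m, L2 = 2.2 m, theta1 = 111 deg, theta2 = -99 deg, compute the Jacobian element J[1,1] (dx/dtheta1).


J[1,1] = -L1*sin(t1) - L2*sin(t1+t2)
= -3.2*sin(111) - 2.2*sin(12)
= -3.4449


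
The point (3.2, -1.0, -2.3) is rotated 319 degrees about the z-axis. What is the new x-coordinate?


Rotation about z-axis: x' = x*cos(theta) - y*sin(theta)
= 3.2 * 0.7547 - -1.0 * -0.6561
= 1.759


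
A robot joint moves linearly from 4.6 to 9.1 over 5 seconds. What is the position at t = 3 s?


s = t/T = 3/5 = 0.6
p(t) = p0 + (pf-p0)*s
= 4.6 + (9.1 - 4.6) * 0.6
= 7.3


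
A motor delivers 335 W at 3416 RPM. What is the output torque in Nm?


omega = 3416 * 2*pi/60 = 357.7227 rad/s
tau = P / omega = 335 / 357.7227
= 0.9365 Nm


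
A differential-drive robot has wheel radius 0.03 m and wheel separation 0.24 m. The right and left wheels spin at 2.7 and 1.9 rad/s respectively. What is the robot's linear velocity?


vR = r*wR = 0.03*2.7 = 0.081 m/s
vL = r*wL = 0.03*1.9 = 0.057 m/s
v = (vR+vL)/2 = 0.069 m/s
omega = (vR-vL)/L = 0.1 rad/s
linear velocity = 0.069 m/s


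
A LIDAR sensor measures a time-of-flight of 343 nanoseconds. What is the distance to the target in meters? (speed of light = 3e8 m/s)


tof = 343 ns = 3.43e-07 s
dist = c * tof / 2
= 3e8 * 3.43e-07 / 2
= 51.45 m


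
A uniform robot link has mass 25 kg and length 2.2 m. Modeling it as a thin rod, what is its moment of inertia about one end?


I = (1/3) * m * L^2
= (1/3) * 25 * 2.2^2
= 0.333333 * 25 * 4.84
= 40.3333 kg*m^2


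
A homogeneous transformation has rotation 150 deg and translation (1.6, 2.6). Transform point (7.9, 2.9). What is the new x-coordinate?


x' = cos(theta)*px - sin(theta)*py + tx
= -0.866*7.9 - 0.5*2.9 + 1.6
= -6.6916


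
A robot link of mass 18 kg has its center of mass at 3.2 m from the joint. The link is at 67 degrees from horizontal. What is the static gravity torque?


tau = m*g*L*cos(angle)
= 18 * 9.81 * 3.2 * cos(67 deg)
= 18 * 9.81 * 3.2 * 0.3907
= 220.785 Nm


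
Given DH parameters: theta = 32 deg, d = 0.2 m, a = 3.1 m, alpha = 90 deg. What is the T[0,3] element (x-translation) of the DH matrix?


T[0,3] = a * cos(theta)
= 3.1 * cos(32 deg)
= 3.1 * 0.848
= 2.6289


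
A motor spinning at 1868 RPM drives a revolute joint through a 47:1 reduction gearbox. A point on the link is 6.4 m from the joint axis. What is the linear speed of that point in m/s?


omega_motor = 1868 * 2*pi/60 = 195.6165 rad/s
omega_joint = omega_motor / 47 = 4.1621 rad/s
v = omega_joint * r = 4.1621 * 6.4
= 26.6371 m/s


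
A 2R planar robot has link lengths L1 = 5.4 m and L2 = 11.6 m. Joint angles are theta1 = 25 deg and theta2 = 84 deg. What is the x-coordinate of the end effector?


Convert angles to radians: theta1 = 0.4363, theta2 = 1.4661
x = L1*cos(theta1) + L2*cos(theta1+theta2)
x = 4.8941 + -3.7766
x = 1.1175


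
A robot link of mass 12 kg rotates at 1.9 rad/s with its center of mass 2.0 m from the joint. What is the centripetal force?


F = m * omega^2 * r
= 12 * 1.9^2 * 2.0
= 12 * 3.61 * 2.0
= 86.64 N


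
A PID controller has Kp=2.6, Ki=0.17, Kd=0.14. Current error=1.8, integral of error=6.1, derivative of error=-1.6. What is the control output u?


u = Kp*e + Ki*int(e) + Kd*de/dt
= 2.6*1.8 + 0.17*6.1 + 0.14*(-1.6)
= 4.68 + 1.037 + -0.224
= 5.493


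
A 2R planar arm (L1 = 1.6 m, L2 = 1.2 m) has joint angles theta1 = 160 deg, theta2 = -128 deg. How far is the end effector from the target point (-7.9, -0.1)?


End effector via forward kinematics:
x = L1*cos(t1) + L2*cos(t1+t2) = -0.4859
y = L1*sin(t1) + L2*sin(t1+t2) = 1.1831
Distance to target:
d = sqrt((-7.9 - -0.4859)^2 + (-0.1 - 1.1831)^2)
= sqrt(54.9696 + 1.6464)
= 7.5244 m


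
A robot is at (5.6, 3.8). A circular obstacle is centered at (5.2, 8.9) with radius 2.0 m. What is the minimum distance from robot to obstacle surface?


center_dist = sqrt((5.6-5.2)^2 + (3.8-8.9)^2)
= sqrt(0.16 + 26.01)
= 5.1157
min_dist = center_dist - radius = 5.1157 - 2.0 = 3.1157 m


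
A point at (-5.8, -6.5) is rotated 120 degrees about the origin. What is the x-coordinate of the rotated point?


x' = x*cos(theta) - y*sin(theta)
cos(120 deg) = -0.5, sin(120 deg) = 0.866
x' = -5.8 * -0.5 - -6.5 * 0.866
= 2.9 - -5.6292
= 8.5292


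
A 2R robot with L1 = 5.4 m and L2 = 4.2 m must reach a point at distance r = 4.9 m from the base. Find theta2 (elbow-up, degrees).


cos(theta2) = (r^2 - L1^2 - L2^2) / (2*L1*L2)
cos(theta2) = (24.01 - 29.16 - 17.64) / 45.36
cos(theta2) = -0.502425
theta2 = 120.1606 degrees


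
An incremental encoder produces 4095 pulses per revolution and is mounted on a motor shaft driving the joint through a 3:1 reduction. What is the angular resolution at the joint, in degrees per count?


counts per rev = 4095
effective counts at joint = 4095 * 3 = 12285
resolution = 360 / 12285
= 0.0293 deg/count


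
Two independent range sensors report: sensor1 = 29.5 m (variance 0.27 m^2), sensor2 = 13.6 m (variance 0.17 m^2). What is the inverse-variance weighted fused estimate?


w1 = (1/var1) / (1/var1 + 1/var2)
   = 3.7037 / (3.7037 + 5.8824) = 0.3864
w2 = 1 - w1 = 0.6136
fused = w1*s1 + w2*s2 = 11.3977 + 8.3455
= 19.7432 m


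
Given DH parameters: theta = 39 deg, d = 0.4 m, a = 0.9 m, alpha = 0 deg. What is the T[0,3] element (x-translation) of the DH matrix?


T[0,3] = a * cos(theta)
= 0.9 * cos(39 deg)
= 0.9 * 0.7771
= 0.6994


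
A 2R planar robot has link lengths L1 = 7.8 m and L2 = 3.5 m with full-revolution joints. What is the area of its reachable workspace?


r_max = L1 + L2 = 11.3 m
r_min = |L1 - L2| = 4.3 m
Area = pi*(r_max^2 - r_min^2)
= pi*(127.69 - 18.49)
= pi * 109.2
= 343.0619 m^2


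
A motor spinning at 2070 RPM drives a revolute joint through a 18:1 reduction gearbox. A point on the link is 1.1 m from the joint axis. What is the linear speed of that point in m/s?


omega_motor = 2070 * 2*pi/60 = 216.7699 rad/s
omega_joint = omega_motor / 18 = 12.0428 rad/s
v = omega_joint * r = 12.0428 * 1.1
= 13.247 m/s


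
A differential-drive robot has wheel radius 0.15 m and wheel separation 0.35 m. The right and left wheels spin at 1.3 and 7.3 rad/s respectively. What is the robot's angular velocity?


vR = r*wR = 0.15*1.3 = 0.195 m/s
vL = r*wL = 0.15*7.3 = 1.095 m/s
v = (vR+vL)/2 = 0.645 m/s
omega = (vR-vL)/L = -2.5714 rad/s
angular velocity = -2.5714 rad/s


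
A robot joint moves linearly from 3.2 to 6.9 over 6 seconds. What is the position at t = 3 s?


s = t/T = 3/6 = 0.5
p(t) = p0 + (pf-p0)*s
= 3.2 + (6.9 - 3.2) * 0.5
= 5.05


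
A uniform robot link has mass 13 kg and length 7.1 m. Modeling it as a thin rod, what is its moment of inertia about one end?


I = (1/3) * m * L^2
= (1/3) * 13 * 7.1^2
= 0.333333 * 13 * 50.41
= 218.4433 kg*m^2


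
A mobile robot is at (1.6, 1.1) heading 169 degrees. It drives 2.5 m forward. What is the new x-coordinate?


x_new = x0 + d*cos(theta)
= 1.6 + 2.5*cos(169)
= 1.6 + -2.4541
= -0.8541


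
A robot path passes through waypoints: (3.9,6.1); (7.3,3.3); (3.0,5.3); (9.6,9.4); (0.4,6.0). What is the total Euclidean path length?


Segment lengths:
  seg1 = sqrt((3.4)^2 + (-2.8)^2) = 4.4045
  seg2 = sqrt((-4.3)^2 + (2.0)^2) = 4.7424
  seg3 = sqrt((6.6)^2 + (4.1)^2) = 7.7698
  seg4 = sqrt((-9.2)^2 + (-3.4)^2) = 9.8082
Total = 26.7249


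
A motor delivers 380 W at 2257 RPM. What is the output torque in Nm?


omega = 2257 * 2*pi/60 = 236.3525 rad/s
tau = P / omega = 380 / 236.3525
= 1.6078 Nm


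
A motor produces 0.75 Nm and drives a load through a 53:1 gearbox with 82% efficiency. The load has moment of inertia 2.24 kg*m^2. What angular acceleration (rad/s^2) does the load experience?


tau_out = tau_motor * N * eta
= 0.75 * 53 * 0.82 = 32.595 Nm
alpha = tau_out / I = 32.595 / 2.24
= 14.5513 rad/s^2


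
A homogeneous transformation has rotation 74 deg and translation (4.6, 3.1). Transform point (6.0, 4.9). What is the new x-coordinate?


x' = cos(theta)*px - sin(theta)*py + tx
= 0.2756*6.0 - 0.9613*4.9 + 4.6
= 1.5436


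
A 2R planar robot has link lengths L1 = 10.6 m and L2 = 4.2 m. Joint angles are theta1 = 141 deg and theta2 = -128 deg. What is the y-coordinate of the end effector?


Convert angles to radians: theta1 = 2.4609, theta2 = -2.234
y = L1*sin(theta1) + L2*sin(theta1+theta2)
y = 6.6708 + 0.9448
y = 7.6156


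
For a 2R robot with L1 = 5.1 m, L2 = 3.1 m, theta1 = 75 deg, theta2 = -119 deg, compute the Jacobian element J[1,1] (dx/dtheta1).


J[1,1] = -L1*sin(t1) - L2*sin(t1+t2)
= -5.1*sin(75) - 3.1*sin(-44)
= -2.7728


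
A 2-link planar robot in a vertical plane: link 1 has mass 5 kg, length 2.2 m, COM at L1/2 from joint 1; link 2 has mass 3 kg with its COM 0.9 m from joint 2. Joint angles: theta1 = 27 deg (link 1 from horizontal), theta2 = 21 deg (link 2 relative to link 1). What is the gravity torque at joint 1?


Horizontal distance from joint 1 to link-1 COM:
  x_c1 = (L1/2)*cos(t1) = 1.1 * 0.891 = 0.9801 m
Horizontal distance from joint 1 to link-2 COM:
  x_c2 = L1*cos(t1) + Lc2*cos(t1+t2)
       = 2.2*0.891 + 0.9*0.6691 = 2.5624 m
tau1 = m1*g*x_c1 + m2*g*x_c2
     = 5*9.81*0.9801 + 3*9.81*2.5624
     = 48.0743 + 75.4124
     = 123.4866 Nm


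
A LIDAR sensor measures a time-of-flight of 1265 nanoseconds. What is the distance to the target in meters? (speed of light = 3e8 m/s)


tof = 1265 ns = 1.265e-06 s
dist = c * tof / 2
= 3e8 * 1.265e-06 / 2
= 189.75 m


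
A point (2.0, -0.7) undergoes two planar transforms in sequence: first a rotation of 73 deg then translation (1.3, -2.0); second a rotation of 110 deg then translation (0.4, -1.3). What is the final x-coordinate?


After transform 1:
x1 = cos(73)*2.0 - sin(73)*-0.7 + 1.3 = 2.5542
y1 = sin(73)*2.0 + cos(73)*-0.7 + -2.0 = -0.2921
After transform 2:
x2 = cos(110)*2.5542 - sin(110)*-0.2921 + 0.4
= -0.1991


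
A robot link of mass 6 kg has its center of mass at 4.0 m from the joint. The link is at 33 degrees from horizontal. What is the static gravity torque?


tau = m*g*L*cos(angle)
= 6 * 9.81 * 4.0 * cos(33 deg)
= 6 * 9.81 * 4.0 * 0.8387
= 197.4566 Nm


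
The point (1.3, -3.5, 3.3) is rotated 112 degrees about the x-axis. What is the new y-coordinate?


Rotation about x-axis: y' = y*cos(theta) - z*sin(theta)
= -3.5 * -0.3746 - 3.3 * 0.9272
= -1.7486


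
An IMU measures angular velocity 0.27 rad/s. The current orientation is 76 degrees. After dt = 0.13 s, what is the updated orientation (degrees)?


delta_theta = w * dt = 0.27 * 0.13 = 0.0351 rad
= 2.0111 deg
theta_new = 76 + 2.0111 = 78.0111 deg


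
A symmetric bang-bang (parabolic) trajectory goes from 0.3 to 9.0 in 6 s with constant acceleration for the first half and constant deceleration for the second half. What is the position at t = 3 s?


Symmetric rest-to-rest: each phase covers (pf-p0)/2 in time T/2. 0.5*a*(T/2)^2 = (pf-p0)/2 => a = 4*(pf-p0)/T^2
a = 4*(9.0-0.3)/6^2 = 0.9667
t = 3 is in the acceleration phase (t <= T/2).
p = p0 + 0.5*a*t^2 = 0.3 + 0.5*0.9667*3^2
= 4.65


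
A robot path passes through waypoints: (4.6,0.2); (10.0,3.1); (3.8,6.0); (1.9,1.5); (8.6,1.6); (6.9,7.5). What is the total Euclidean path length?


Segment lengths:
  seg1 = sqrt((5.4)^2 + (2.9)^2) = 6.1294
  seg2 = sqrt((-6.2)^2 + (2.9)^2) = 6.8447
  seg3 = sqrt((-1.9)^2 + (-4.5)^2) = 4.8847
  seg4 = sqrt((6.7)^2 + (0.1)^2) = 6.7007
  seg5 = sqrt((-1.7)^2 + (5.9)^2) = 6.14
Total = 30.6996


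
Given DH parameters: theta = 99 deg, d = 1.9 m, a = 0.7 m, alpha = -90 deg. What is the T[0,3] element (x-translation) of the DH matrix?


T[0,3] = a * cos(theta)
= 0.7 * cos(99 deg)
= 0.7 * -0.1564
= -0.1095


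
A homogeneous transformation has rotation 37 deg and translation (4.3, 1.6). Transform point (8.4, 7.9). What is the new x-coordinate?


x' = cos(theta)*px - sin(theta)*py + tx
= 0.7986*8.4 - 0.6018*7.9 + 4.3
= 6.2542


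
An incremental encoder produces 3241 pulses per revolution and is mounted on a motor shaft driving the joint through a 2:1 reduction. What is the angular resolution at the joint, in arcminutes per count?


counts per rev = 3241
effective counts at joint = 3241 * 2 = 6482
resolution = 360*60 / 6482
= 3.3323 arcmin/count


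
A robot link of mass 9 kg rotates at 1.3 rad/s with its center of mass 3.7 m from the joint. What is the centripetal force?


F = m * omega^2 * r
= 9 * 1.3^2 * 3.7
= 9 * 1.69 * 3.7
= 56.277 N


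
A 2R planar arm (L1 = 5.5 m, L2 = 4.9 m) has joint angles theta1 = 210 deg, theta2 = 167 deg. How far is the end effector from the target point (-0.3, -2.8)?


End effector via forward kinematics:
x = L1*cos(t1) + L2*cos(t1+t2) = -0.0772
y = L1*sin(t1) + L2*sin(t1+t2) = -1.3174
Distance to target:
d = sqrt((-0.3 - -0.0772)^2 + (-2.8 - -1.3174)^2)
= sqrt(0.0496 + 2.1982)
= 1.4993 m


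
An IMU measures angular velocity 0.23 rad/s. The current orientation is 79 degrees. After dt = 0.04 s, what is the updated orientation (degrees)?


delta_theta = w * dt = 0.23 * 0.04 = 0.0092 rad
= 0.5271 deg
theta_new = 79 + 0.5271 = 79.5271 deg


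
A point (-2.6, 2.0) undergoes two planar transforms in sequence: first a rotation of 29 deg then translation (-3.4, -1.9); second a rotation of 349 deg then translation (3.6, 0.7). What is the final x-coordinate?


After transform 1:
x1 = cos(29)*-2.6 - sin(29)*2.0 + -3.4 = -6.6436
y1 = sin(29)*-2.6 + cos(29)*2.0 + -1.9 = -1.4113
After transform 2:
x2 = cos(349)*-6.6436 - sin(349)*-1.4113 + 3.6
= -3.1909


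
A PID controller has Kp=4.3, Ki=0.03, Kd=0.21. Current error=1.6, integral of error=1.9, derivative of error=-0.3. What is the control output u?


u = Kp*e + Ki*int(e) + Kd*de/dt
= 4.3*1.6 + 0.03*1.9 + 0.21*(-0.3)
= 6.88 + 0.057 + -0.063
= 6.874


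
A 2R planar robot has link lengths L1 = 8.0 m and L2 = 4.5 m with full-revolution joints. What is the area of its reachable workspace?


r_max = L1 + L2 = 12.5 m
r_min = |L1 - L2| = 3.5 m
Area = pi*(r_max^2 - r_min^2)
= pi*(156.25 - 12.25)
= pi * 144.0
= 452.3893 m^2


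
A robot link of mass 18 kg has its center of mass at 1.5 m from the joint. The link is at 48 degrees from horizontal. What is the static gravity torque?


tau = m*g*L*cos(angle)
= 18 * 9.81 * 1.5 * cos(48 deg)
= 18 * 9.81 * 1.5 * 0.6691
= 177.2326 Nm


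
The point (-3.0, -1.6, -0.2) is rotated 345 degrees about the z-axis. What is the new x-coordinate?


Rotation about z-axis: x' = x*cos(theta) - y*sin(theta)
= -3.0 * 0.9659 - -1.6 * -0.2588
= -3.3119


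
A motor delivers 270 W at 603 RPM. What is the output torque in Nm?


omega = 603 * 2*pi/60 = 63.146 rad/s
tau = P / omega = 270 / 63.146
= 4.2758 Nm


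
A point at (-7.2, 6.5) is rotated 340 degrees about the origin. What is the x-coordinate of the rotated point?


x' = x*cos(theta) - y*sin(theta)
cos(340 deg) = 0.9397, sin(340 deg) = -0.342
x' = -7.2 * 0.9397 - 6.5 * -0.342
= -6.7658 - -2.2231
= -4.5427


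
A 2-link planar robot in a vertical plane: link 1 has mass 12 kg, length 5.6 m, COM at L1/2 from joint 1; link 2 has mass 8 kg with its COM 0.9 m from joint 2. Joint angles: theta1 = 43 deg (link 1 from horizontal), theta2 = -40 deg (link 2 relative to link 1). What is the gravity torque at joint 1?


Horizontal distance from joint 1 to link-1 COM:
  x_c1 = (L1/2)*cos(t1) = 2.8 * 0.7314 = 2.0478 m
Horizontal distance from joint 1 to link-2 COM:
  x_c2 = L1*cos(t1) + Lc2*cos(t1+t2)
       = 5.6*0.7314 + 0.9*0.9986 = 4.9943 m
tau1 = m1*g*x_c1 + m2*g*x_c2
     = 12*9.81*2.0478 + 8*9.81*4.9943
     = 241.0659 + 391.9564
     = 633.0223 Nm


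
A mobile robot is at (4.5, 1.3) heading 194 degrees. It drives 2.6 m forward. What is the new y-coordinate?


y_new = y0 + d*sin(theta)
= 1.3 + 2.6*sin(194)
= 1.3 + -0.629
= 0.671


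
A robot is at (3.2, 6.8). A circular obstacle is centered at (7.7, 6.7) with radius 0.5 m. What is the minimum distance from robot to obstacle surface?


center_dist = sqrt((3.2-7.7)^2 + (6.8-6.7)^2)
= sqrt(20.25 + 0.01)
= 4.5011
min_dist = center_dist - radius = 4.5011 - 0.5 = 4.0011 m


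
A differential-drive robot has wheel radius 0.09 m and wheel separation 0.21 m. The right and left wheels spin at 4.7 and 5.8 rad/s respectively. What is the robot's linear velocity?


vR = r*wR = 0.09*4.7 = 0.423 m/s
vL = r*wL = 0.09*5.8 = 0.522 m/s
v = (vR+vL)/2 = 0.4725 m/s
omega = (vR-vL)/L = -0.4714 rad/s
linear velocity = 0.4725 m/s


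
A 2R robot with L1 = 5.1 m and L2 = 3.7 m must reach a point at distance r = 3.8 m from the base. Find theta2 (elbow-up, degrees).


cos(theta2) = (r^2 - L1^2 - L2^2) / (2*L1*L2)
cos(theta2) = (14.44 - 26.01 - 13.69) / 37.74
cos(theta2) = -0.669316
theta2 = 132.0143 degrees


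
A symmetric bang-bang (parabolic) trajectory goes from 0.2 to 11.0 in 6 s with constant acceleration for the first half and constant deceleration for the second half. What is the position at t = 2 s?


Symmetric rest-to-rest: each phase covers (pf-p0)/2 in time T/2. 0.5*a*(T/2)^2 = (pf-p0)/2 => a = 4*(pf-p0)/T^2
a = 4*(11.0-0.2)/6^2 = 1.2
t = 2 is in the acceleration phase (t <= T/2).
p = p0 + 0.5*a*t^2 = 0.2 + 0.5*1.2*2^2
= 2.6


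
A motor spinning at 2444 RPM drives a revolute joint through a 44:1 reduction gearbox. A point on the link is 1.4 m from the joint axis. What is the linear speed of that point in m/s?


omega_motor = 2444 * 2*pi/60 = 255.9351 rad/s
omega_joint = omega_motor / 44 = 5.8167 rad/s
v = omega_joint * r = 5.8167 * 1.4
= 8.1434 m/s


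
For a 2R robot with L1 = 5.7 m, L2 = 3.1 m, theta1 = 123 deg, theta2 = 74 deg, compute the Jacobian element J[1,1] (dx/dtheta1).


J[1,1] = -L1*sin(t1) - L2*sin(t1+t2)
= -5.7*sin(123) - 3.1*sin(197)
= -3.8741


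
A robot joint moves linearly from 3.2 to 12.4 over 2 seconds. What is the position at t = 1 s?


s = t/T = 1/2 = 0.5
p(t) = p0 + (pf-p0)*s
= 3.2 + (12.4 - 3.2) * 0.5
= 7.8


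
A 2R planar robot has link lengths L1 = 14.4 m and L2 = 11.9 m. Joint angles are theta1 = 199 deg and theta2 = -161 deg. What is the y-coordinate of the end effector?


Convert angles to radians: theta1 = 3.4732, theta2 = -2.81
y = L1*sin(theta1) + L2*sin(theta1+theta2)
y = -4.6882 + 7.3264
y = 2.6382


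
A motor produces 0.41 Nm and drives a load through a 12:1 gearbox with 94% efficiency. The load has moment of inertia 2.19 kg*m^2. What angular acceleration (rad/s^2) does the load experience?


tau_out = tau_motor * N * eta
= 0.41 * 12 * 0.94 = 4.6248 Nm
alpha = tau_out / I = 4.6248 / 2.19
= 2.1118 rad/s^2


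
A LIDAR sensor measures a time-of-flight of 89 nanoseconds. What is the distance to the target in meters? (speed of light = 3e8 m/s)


tof = 89 ns = 8.9e-08 s
dist = c * tof / 2
= 3e8 * 8.9e-08 / 2
= 13.35 m


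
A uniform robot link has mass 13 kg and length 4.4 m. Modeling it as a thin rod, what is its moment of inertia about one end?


I = (1/3) * m * L^2
= (1/3) * 13 * 4.4^2
= 0.333333 * 13 * 19.36
= 83.8933 kg*m^2


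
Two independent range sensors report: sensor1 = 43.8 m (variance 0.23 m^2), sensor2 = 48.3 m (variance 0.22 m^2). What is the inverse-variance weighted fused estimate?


w1 = (1/var1) / (1/var1 + 1/var2)
   = 4.3478 / (4.3478 + 4.5455) = 0.4889
w2 = 1 - w1 = 0.5111
fused = w1*s1 + w2*s2 = 21.4133 + 24.6867
= 46.1 m


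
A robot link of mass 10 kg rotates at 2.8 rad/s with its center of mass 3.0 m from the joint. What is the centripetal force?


F = m * omega^2 * r
= 10 * 2.8^2 * 3.0
= 10 * 7.84 * 3.0
= 235.2 N


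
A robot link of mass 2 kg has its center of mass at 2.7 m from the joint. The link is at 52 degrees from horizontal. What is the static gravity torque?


tau = m*g*L*cos(angle)
= 2 * 9.81 * 2.7 * cos(52 deg)
= 2 * 9.81 * 2.7 * 0.6157
= 32.6141 Nm


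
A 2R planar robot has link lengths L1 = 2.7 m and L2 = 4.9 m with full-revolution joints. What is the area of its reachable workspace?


r_max = L1 + L2 = 7.6 m
r_min = |L1 - L2| = 2.2 m
Area = pi*(r_max^2 - r_min^2)
= pi*(57.76 - 4.84)
= pi * 52.92
= 166.2531 m^2


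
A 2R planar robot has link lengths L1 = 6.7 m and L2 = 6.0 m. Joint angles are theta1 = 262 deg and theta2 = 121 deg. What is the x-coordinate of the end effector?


Convert angles to radians: theta1 = 4.5728, theta2 = 2.1118
x = L1*cos(theta1) + L2*cos(theta1+theta2)
x = -0.9325 + 5.523
x = 4.5906


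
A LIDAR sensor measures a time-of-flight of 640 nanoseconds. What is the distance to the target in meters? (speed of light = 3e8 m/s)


tof = 640 ns = 6.4e-07 s
dist = c * tof / 2
= 3e8 * 6.4e-07 / 2
= 96.0 m


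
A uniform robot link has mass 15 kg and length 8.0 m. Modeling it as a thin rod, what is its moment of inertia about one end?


I = (1/3) * m * L^2
= (1/3) * 15 * 8.0^2
= 0.333333 * 15 * 64.0
= 320.0 kg*m^2


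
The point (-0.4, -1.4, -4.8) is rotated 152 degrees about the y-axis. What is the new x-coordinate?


Rotation about y-axis: x' = x*cos(theta) + z*sin(theta)
= -0.4 * -0.8829 + -4.8 * 0.4695
= -1.9003


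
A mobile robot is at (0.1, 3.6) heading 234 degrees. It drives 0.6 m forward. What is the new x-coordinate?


x_new = x0 + d*cos(theta)
= 0.1 + 0.6*cos(234)
= 0.1 + -0.3527
= -0.2527


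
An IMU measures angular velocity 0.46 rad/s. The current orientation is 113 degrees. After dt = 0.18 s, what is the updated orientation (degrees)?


delta_theta = w * dt = 0.46 * 0.18 = 0.0828 rad
= 4.7441 deg
theta_new = 113 + 4.7441 = 117.7441 deg


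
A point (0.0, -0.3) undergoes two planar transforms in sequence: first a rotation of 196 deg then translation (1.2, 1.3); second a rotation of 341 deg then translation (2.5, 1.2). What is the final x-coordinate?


After transform 1:
x1 = cos(196)*0.0 - sin(196)*-0.3 + 1.2 = 1.1173
y1 = sin(196)*0.0 + cos(196)*-0.3 + 1.3 = 1.5884
After transform 2:
x2 = cos(341)*1.1173 - sin(341)*1.5884 + 2.5
= 4.0736


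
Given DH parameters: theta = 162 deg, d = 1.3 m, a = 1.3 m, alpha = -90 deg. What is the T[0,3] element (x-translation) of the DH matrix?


T[0,3] = a * cos(theta)
= 1.3 * cos(162 deg)
= 1.3 * -0.9511
= -1.2364


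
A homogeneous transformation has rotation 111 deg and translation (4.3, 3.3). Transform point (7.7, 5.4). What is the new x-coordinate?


x' = cos(theta)*px - sin(theta)*py + tx
= -0.3584*7.7 - 0.9336*5.4 + 4.3
= -3.5008


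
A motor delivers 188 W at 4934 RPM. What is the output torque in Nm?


omega = 4934 * 2*pi/60 = 516.6873 rad/s
tau = P / omega = 188 / 516.6873
= 0.3639 Nm


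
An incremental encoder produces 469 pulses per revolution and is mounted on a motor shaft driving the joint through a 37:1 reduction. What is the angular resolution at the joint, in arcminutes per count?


counts per rev = 469
effective counts at joint = 469 * 37 = 17353
resolution = 360*60 / 17353
= 1.2447 arcmin/count


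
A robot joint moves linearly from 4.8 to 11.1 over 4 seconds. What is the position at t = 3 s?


s = t/T = 3/4 = 0.75
p(t) = p0 + (pf-p0)*s
= 4.8 + (11.1 - 4.8) * 0.75
= 9.525


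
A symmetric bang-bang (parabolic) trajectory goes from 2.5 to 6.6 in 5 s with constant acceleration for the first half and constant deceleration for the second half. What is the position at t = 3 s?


Symmetric rest-to-rest: each phase covers (pf-p0)/2 in time T/2. 0.5*a*(T/2)^2 = (pf-p0)/2 => a = 4*(pf-p0)/T^2
a = 4*(6.6-2.5)/5^2 = 0.656
t = 3 is in the deceleration phase (t > T/2).
p = pf - 0.5*a*(T-t)^2 = 6.6 - 0.5*0.656*2^2
= 5.288


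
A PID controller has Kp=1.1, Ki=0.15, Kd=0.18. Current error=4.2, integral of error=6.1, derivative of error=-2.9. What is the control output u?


u = Kp*e + Ki*int(e) + Kd*de/dt
= 1.1*4.2 + 0.15*6.1 + 0.18*(-2.9)
= 4.62 + 0.915 + -0.522
= 5.013


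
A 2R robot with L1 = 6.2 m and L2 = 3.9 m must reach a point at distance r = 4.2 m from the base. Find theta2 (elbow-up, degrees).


cos(theta2) = (r^2 - L1^2 - L2^2) / (2*L1*L2)
cos(theta2) = (17.64 - 38.44 - 15.21) / 48.36
cos(theta2) = -0.744624
theta2 = 138.1268 degrees


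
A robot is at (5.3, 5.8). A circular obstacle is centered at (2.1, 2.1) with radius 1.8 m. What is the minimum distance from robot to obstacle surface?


center_dist = sqrt((5.3-2.1)^2 + (5.8-2.1)^2)
= sqrt(10.24 + 13.69)
= 4.8918
min_dist = center_dist - radius = 4.8918 - 1.8 = 3.0918 m


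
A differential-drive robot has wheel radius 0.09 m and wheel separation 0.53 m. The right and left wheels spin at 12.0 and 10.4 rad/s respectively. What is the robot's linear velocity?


vR = r*wR = 0.09*12.0 = 1.08 m/s
vL = r*wL = 0.09*10.4 = 0.936 m/s
v = (vR+vL)/2 = 1.008 m/s
omega = (vR-vL)/L = 0.2717 rad/s
linear velocity = 1.008 m/s


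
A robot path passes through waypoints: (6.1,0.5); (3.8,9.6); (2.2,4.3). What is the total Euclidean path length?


Segment lengths:
  seg1 = sqrt((-2.3)^2 + (9.1)^2) = 9.3862
  seg2 = sqrt((-1.6)^2 + (-5.3)^2) = 5.5362
Total = 14.9224


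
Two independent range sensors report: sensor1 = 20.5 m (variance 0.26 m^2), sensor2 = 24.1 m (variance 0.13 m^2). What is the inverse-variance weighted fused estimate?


w1 = (1/var1) / (1/var1 + 1/var2)
   = 3.8462 / (3.8462 + 7.6923) = 0.3333
w2 = 1 - w1 = 0.6667
fused = w1*s1 + w2*s2 = 6.8333 + 16.0667
= 22.9 m


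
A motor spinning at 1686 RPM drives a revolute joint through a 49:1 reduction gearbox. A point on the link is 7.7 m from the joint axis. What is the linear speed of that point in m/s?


omega_motor = 1686 * 2*pi/60 = 176.5575 rad/s
omega_joint = omega_motor / 49 = 3.6032 rad/s
v = omega_joint * r = 3.6032 * 7.7
= 27.7448 m/s


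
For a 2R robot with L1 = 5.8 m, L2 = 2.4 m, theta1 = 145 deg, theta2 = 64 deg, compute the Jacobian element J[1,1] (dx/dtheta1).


J[1,1] = -L1*sin(t1) - L2*sin(t1+t2)
= -5.8*sin(145) - 2.4*sin(209)
= -2.1632


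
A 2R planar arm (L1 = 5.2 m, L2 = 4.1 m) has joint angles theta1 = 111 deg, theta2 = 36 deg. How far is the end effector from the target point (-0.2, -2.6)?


End effector via forward kinematics:
x = L1*cos(t1) + L2*cos(t1+t2) = -5.3021
y = L1*sin(t1) + L2*sin(t1+t2) = 7.0876
Distance to target:
d = sqrt((-0.2 - -5.3021)^2 + (-2.6 - 7.0876)^2)
= sqrt(26.031 + 93.8503)
= 10.949 m


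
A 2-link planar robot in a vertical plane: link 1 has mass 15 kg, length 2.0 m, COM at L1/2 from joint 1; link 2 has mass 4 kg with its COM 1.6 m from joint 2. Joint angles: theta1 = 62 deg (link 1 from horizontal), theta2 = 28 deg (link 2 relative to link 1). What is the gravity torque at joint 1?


Horizontal distance from joint 1 to link-1 COM:
  x_c1 = (L1/2)*cos(t1) = 1.0 * 0.4695 = 0.4695 m
Horizontal distance from joint 1 to link-2 COM:
  x_c2 = L1*cos(t1) + Lc2*cos(t1+t2)
       = 2.0*0.4695 + 1.6*0.0 = 0.9389 m
tau1 = m1*g*x_c1 + m2*g*x_c2
     = 15*9.81*0.4695 + 4*9.81*0.9389
     = 69.0827 + 36.8441
     = 105.9269 Nm


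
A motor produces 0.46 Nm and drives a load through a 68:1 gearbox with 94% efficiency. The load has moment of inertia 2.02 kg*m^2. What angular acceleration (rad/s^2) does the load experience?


tau_out = tau_motor * N * eta
= 0.46 * 68 * 0.94 = 29.4032 Nm
alpha = tau_out / I = 29.4032 / 2.02
= 14.556 rad/s^2


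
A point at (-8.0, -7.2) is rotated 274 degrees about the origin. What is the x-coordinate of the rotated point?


x' = x*cos(theta) - y*sin(theta)
cos(274 deg) = 0.0698, sin(274 deg) = -0.9976
x' = -8.0 * 0.0698 - -7.2 * -0.9976
= -0.5581 - 7.1825
= -7.7405


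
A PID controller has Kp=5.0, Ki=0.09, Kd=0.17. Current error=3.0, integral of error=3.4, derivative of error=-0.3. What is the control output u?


u = Kp*e + Ki*int(e) + Kd*de/dt
= 5.0*3.0 + 0.09*3.4 + 0.17*(-0.3)
= 15.0 + 0.306 + -0.051
= 15.255


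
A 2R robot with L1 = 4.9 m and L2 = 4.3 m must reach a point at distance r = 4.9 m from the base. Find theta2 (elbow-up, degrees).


cos(theta2) = (r^2 - L1^2 - L2^2) / (2*L1*L2)
cos(theta2) = (24.01 - 24.01 - 18.49) / 42.14
cos(theta2) = -0.438776
theta2 = 116.0258 degrees


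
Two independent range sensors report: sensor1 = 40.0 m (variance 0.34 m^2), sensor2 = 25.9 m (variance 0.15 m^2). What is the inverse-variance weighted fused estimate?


w1 = (1/var1) / (1/var1 + 1/var2)
   = 2.9412 / (2.9412 + 6.6667) = 0.3061
w2 = 1 - w1 = 0.6939
fused = w1*s1 + w2*s2 = 12.2449 + 17.9714
= 30.2163 m


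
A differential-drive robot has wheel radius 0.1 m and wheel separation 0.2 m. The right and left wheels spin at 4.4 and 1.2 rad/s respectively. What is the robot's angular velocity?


vR = r*wR = 0.1*4.4 = 0.44 m/s
vL = r*wL = 0.1*1.2 = 0.12 m/s
v = (vR+vL)/2 = 0.28 m/s
omega = (vR-vL)/L = 1.6 rad/s
angular velocity = 1.6 rad/s


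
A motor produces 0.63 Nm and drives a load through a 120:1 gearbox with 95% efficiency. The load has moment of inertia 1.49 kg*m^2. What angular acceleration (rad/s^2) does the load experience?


tau_out = tau_motor * N * eta
= 0.63 * 120 * 0.95 = 71.82 Nm
alpha = tau_out / I = 71.82 / 1.49
= 48.2013 rad/s^2


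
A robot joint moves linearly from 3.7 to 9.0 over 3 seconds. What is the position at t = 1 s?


s = t/T = 1/3 = 0.3333
p(t) = p0 + (pf-p0)*s
= 3.7 + (9.0 - 3.7) * 0.3333
= 5.4667


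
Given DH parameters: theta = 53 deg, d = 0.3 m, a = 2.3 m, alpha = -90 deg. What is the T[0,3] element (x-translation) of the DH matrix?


T[0,3] = a * cos(theta)
= 2.3 * cos(53 deg)
= 2.3 * 0.6018
= 1.3842


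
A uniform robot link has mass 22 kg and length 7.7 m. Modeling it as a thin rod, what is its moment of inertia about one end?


I = (1/3) * m * L^2
= (1/3) * 22 * 7.7^2
= 0.333333 * 22 * 59.29
= 434.7933 kg*m^2


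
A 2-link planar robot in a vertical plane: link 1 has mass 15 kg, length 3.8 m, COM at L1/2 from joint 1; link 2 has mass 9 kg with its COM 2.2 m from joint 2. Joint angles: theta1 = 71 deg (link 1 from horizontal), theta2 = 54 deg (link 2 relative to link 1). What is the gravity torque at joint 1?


Horizontal distance from joint 1 to link-1 COM:
  x_c1 = (L1/2)*cos(t1) = 1.9 * 0.3256 = 0.6186 m
Horizontal distance from joint 1 to link-2 COM:
  x_c2 = L1*cos(t1) + Lc2*cos(t1+t2)
       = 3.8*0.3256 + 2.2*-0.5736 = -0.0247 m
tau1 = m1*g*x_c1 + m2*g*x_c2
     = 15*9.81*0.6186 + 9*9.81*-0.0247
     = 91.024 + -2.1816
     = 88.8424 Nm


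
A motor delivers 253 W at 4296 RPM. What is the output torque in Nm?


omega = 4296 * 2*pi/60 = 449.8761 rad/s
tau = P / omega = 253 / 449.8761
= 0.5624 Nm


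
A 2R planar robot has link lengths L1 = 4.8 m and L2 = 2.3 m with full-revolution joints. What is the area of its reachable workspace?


r_max = L1 + L2 = 7.1 m
r_min = |L1 - L2| = 2.5 m
Area = pi*(r_max^2 - r_min^2)
= pi*(50.41 - 6.25)
= pi * 44.16
= 138.7327 m^2


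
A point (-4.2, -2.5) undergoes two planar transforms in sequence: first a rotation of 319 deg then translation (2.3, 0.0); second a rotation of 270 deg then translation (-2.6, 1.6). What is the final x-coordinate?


After transform 1:
x1 = cos(319)*-4.2 - sin(319)*-2.5 + 2.3 = -2.5099
y1 = sin(319)*-4.2 + cos(319)*-2.5 + 0.0 = 0.8687
After transform 2:
x2 = cos(270)*-2.5099 - sin(270)*0.8687 + -2.6
= -1.7313


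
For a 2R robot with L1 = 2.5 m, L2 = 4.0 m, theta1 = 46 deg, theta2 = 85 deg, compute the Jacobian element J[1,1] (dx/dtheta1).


J[1,1] = -L1*sin(t1) - L2*sin(t1+t2)
= -2.5*sin(46) - 4.0*sin(131)
= -4.8172


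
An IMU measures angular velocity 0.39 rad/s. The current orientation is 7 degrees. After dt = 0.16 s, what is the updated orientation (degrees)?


delta_theta = w * dt = 0.39 * 0.16 = 0.0624 rad
= 3.5753 deg
theta_new = 7 + 3.5753 = 10.5753 deg


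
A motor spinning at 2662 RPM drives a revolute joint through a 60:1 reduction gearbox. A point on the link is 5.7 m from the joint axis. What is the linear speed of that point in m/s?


omega_motor = 2662 * 2*pi/60 = 278.764 rad/s
omega_joint = omega_motor / 60 = 4.6461 rad/s
v = omega_joint * r = 4.6461 * 5.7
= 26.4826 m/s


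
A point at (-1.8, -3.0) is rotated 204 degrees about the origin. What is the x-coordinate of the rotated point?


x' = x*cos(theta) - y*sin(theta)
cos(204 deg) = -0.9135, sin(204 deg) = -0.4067
x' = -1.8 * -0.9135 - -3.0 * -0.4067
= 1.6444 - 1.2202
= 0.4242


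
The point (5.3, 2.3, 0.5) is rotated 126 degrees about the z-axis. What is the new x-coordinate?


Rotation about z-axis: x' = x*cos(theta) - y*sin(theta)
= 5.3 * -0.5878 - 2.3 * 0.809
= -4.976


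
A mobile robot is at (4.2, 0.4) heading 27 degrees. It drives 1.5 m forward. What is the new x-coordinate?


x_new = x0 + d*cos(theta)
= 4.2 + 1.5*cos(27)
= 4.2 + 1.3365
= 5.5365


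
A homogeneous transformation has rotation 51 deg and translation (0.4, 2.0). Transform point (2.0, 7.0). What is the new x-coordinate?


x' = cos(theta)*px - sin(theta)*py + tx
= 0.6293*2.0 - 0.7771*7.0 + 0.4
= -3.7814


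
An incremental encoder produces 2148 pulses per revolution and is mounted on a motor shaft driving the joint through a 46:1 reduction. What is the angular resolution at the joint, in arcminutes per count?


counts per rev = 2148
effective counts at joint = 2148 * 46 = 98808
resolution = 360*60 / 98808
= 0.2186 arcmin/count


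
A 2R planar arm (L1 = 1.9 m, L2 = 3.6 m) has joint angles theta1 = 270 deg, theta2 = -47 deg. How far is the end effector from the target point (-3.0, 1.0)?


End effector via forward kinematics:
x = L1*cos(t1) + L2*cos(t1+t2) = -2.6329
y = L1*sin(t1) + L2*sin(t1+t2) = -4.3552
Distance to target:
d = sqrt((-3.0 - -2.6329)^2 + (1.0 - -4.3552)^2)
= sqrt(0.1348 + 28.6781)
= 5.3678 m


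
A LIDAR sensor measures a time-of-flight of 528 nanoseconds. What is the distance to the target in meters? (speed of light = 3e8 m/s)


tof = 528 ns = 5.28e-07 s
dist = c * tof / 2
= 3e8 * 5.28e-07 / 2
= 79.2 m


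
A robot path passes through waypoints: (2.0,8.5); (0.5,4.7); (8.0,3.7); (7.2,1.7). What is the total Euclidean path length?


Segment lengths:
  seg1 = sqrt((-1.5)^2 + (-3.8)^2) = 4.0853
  seg2 = sqrt((7.5)^2 + (-1.0)^2) = 7.5664
  seg3 = sqrt((-0.8)^2 + (-2.0)^2) = 2.1541
Total = 13.8058


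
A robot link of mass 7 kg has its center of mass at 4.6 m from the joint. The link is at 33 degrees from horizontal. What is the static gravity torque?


tau = m*g*L*cos(angle)
= 7 * 9.81 * 4.6 * cos(33 deg)
= 7 * 9.81 * 4.6 * 0.8387
= 264.9209 Nm


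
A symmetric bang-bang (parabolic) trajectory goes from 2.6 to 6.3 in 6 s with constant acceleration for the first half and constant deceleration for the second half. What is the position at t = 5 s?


Symmetric rest-to-rest: each phase covers (pf-p0)/2 in time T/2. 0.5*a*(T/2)^2 = (pf-p0)/2 => a = 4*(pf-p0)/T^2
a = 4*(6.3-2.6)/6^2 = 0.4111
t = 5 is in the deceleration phase (t > T/2).
p = pf - 0.5*a*(T-t)^2 = 6.3 - 0.5*0.4111*1^2
= 6.0944


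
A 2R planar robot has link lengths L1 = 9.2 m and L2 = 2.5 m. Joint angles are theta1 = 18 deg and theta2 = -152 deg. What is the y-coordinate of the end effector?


Convert angles to radians: theta1 = 0.3142, theta2 = -2.6529
y = L1*sin(theta1) + L2*sin(theta1+theta2)
y = 2.843 + -1.7983
y = 1.0446


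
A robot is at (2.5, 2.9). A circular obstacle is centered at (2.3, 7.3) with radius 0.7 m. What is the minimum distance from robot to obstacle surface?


center_dist = sqrt((2.5-2.3)^2 + (2.9-7.3)^2)
= sqrt(0.04 + 19.36)
= 4.4045
min_dist = center_dist - radius = 4.4045 - 0.7 = 3.7045 m


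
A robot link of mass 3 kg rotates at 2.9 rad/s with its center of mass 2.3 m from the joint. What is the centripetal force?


F = m * omega^2 * r
= 3 * 2.9^2 * 2.3
= 3 * 8.41 * 2.3
= 58.029 N


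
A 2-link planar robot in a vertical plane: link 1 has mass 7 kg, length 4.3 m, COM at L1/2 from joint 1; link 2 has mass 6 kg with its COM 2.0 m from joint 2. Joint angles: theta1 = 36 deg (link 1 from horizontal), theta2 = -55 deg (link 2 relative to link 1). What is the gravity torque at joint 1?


Horizontal distance from joint 1 to link-1 COM:
  x_c1 = (L1/2)*cos(t1) = 2.15 * 0.809 = 1.7394 m
Horizontal distance from joint 1 to link-2 COM:
  x_c2 = L1*cos(t1) + Lc2*cos(t1+t2)
       = 4.3*0.809 + 2.0*0.9455 = 5.3698 m
tau1 = m1*g*x_c1 + m2*g*x_c2
     = 7*9.81*1.7394 + 6*9.81*5.3698
     = 119.4437 + 316.067
     = 435.5107 Nm


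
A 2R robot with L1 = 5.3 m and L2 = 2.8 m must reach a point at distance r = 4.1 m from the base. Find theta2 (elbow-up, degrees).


cos(theta2) = (r^2 - L1^2 - L2^2) / (2*L1*L2)
cos(theta2) = (16.81 - 28.09 - 7.84) / 29.68
cos(theta2) = -0.644205
theta2 = 130.1061 degrees


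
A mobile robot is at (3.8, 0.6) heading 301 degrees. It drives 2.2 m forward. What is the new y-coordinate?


y_new = y0 + d*sin(theta)
= 0.6 + 2.2*sin(301)
= 0.6 + -1.8858
= -1.2858


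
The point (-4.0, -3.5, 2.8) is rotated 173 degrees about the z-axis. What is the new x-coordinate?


Rotation about z-axis: x' = x*cos(theta) - y*sin(theta)
= -4.0 * -0.9925 - -3.5 * 0.1219
= 4.3967


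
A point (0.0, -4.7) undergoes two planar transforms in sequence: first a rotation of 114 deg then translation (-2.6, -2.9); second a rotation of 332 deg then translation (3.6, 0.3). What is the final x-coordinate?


After transform 1:
x1 = cos(114)*0.0 - sin(114)*-4.7 + -2.6 = 1.6937
y1 = sin(114)*0.0 + cos(114)*-4.7 + -2.9 = -0.9883
After transform 2:
x2 = cos(332)*1.6937 - sin(332)*-0.9883 + 3.6
= 4.6314
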